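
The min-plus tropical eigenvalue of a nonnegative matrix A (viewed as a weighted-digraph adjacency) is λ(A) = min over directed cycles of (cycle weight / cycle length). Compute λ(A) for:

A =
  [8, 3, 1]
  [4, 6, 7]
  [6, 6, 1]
λ(A) = 1

Enumerate directed cycles and compute their means (weight / length). Sample:
  cycle 0 → 0: weight = 8, length = 1, mean = 8/1 ≈ 8.000
  cycle 1 → 1: weight = 6, length = 1, mean = 6/1 ≈ 6.000
  cycle 2 → 2: weight = 1, length = 1, mean = 1/1 ≈ 1.000
  cycle 0 → 1 → 0: weight = 7, length = 2, mean = 7/2 ≈ 3.500
  cycle 0 → 2 → 0: weight = 7, length = 2, mean = 7/2 ≈ 3.500
  cycle 1 → 0 → 1: weight = 7, length = 2, mean = 7/2 ≈ 3.500
Minimum mean = 1.000, attained e.g. along the cycle 2 → 2 with weight 1 and length 1. So λ(A) = 1/1 = 1.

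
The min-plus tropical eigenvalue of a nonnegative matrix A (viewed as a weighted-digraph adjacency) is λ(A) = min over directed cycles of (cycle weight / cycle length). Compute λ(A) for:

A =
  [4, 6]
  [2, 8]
λ(A) = 4

Enumerate directed cycles and compute their means (weight / length). Sample:
  cycle 0 → 0: weight = 4, length = 1, mean = 4/1 ≈ 4.000
  cycle 1 → 1: weight = 8, length = 1, mean = 8/1 ≈ 8.000
  cycle 0 → 1 → 0: weight = 8, length = 2, mean = 8/2 ≈ 4.000
  cycle 1 → 0 → 1: weight = 8, length = 2, mean = 8/2 ≈ 4.000
Minimum mean = 4.000, attained e.g. along the cycle 0 → 0 with weight 4 and length 1. So λ(A) = 4/1 = 4.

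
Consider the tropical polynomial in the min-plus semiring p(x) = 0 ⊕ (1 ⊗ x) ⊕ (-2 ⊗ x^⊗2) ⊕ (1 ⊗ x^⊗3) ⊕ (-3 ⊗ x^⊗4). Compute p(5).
p(5) = 0

A tropical monomial a ⊗ x^⊗i evaluates to a + i · x. Evaluating each term at x = 5:
  Term 0 contributes 0 + 0 · 5 = 0
  Term 1 contributes 1 + 1 · 5 = 6
  Term 2 contributes -2 + 2 · 5 = 8
  Term 3 contributes 1 + 3 · 5 = 16
  Term 4 contributes -3 + 4 · 5 = 17
p(5) = ⊕ of these = min[0, 6, 8, 16, 17] = 0.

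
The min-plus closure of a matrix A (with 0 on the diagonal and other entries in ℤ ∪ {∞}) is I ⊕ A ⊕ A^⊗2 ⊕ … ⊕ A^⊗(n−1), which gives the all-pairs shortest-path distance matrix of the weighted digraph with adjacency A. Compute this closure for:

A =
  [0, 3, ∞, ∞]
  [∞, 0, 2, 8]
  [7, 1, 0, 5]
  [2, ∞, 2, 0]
Closure =
  [0, 3, 5, 10]
  [9, 0, 2, 7]
  [7, 1, 0, 5]
  [2, 3, 2, 0]

This is the Floyd-Warshall all-pairs shortest-path computation. For each intermediate vertex k = 0, 1, …, 3, update dist[i][j] ← min(dist[i][j], dist[i][k] + dist[k][j]). The final matrix gives, for each (i, j), the minimum total weight of any directed path from i to j (possibly empty when i = j).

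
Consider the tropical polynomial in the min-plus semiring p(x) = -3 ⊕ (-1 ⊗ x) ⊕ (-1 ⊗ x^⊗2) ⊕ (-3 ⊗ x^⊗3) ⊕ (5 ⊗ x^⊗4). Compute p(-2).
p(-2) = -9

A tropical monomial a ⊗ x^⊗i evaluates to a + i · x. Evaluating each term at x = -2:
  Term 0 contributes -3 + 0 · -2 = -3
  Term 1 contributes -1 + 1 · -2 = -3
  Term 2 contributes -1 + 2 · -2 = -5
  Term 3 contributes -3 + 3 · -2 = -9
  Term 4 contributes 5 + 4 · -2 = -3
p(-2) = ⊕ of these = min[-3, -3, -5, -9, -3] = -9.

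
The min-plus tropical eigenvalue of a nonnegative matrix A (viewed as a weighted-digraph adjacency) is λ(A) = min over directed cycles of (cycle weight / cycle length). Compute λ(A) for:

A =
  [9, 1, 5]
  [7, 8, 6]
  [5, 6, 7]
λ(A) = 4

Enumerate directed cycles and compute their means (weight / length). Sample:
  cycle 0 → 0: weight = 9, length = 1, mean = 9/1 ≈ 9.000
  cycle 1 → 1: weight = 8, length = 1, mean = 8/1 ≈ 8.000
  cycle 2 → 2: weight = 7, length = 1, mean = 7/1 ≈ 7.000
  cycle 0 → 1 → 0: weight = 8, length = 2, mean = 8/2 ≈ 4.000
  cycle 0 → 2 → 0: weight = 10, length = 2, mean = 10/2 ≈ 5.000
  cycle 1 → 0 → 1: weight = 8, length = 2, mean = 8/2 ≈ 4.000
Minimum mean = 4.000, attained e.g. along the cycle 0 → 1 → 0 with weight 8 and length 2. So λ(A) = 8/2 = 4.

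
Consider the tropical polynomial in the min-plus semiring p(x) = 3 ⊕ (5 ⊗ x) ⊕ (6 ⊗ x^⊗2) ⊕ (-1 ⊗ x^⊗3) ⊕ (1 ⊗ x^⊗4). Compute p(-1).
p(-1) = -4

A tropical monomial a ⊗ x^⊗i evaluates to a + i · x. Evaluating each term at x = -1:
  Term 0 contributes 3 + 0 · -1 = 3
  Term 1 contributes 5 + 1 · -1 = 4
  Term 2 contributes 6 + 2 · -1 = 4
  Term 3 contributes -1 + 3 · -1 = -4
  Term 4 contributes 1 + 4 · -1 = -3
p(-1) = ⊕ of these = min[3, 4, 4, -4, -3] = -4.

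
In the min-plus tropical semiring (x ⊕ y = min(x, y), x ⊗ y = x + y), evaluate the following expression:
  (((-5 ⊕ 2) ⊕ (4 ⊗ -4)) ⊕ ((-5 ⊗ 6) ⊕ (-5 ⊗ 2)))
(((-5 ⊕ 2) ⊕ (4 ⊗ -4)) ⊕ ((-5 ⊗ 6) ⊕ (-5 ⊗ 2))) = -5

Expand innermost to outermost. Recall ⊕ takes the minimum of its arguments and ⊗ takes their sum. Working out the expression (((-5 ⊕ 2) ⊕ (4 ⊗ -4)) ⊕ ((-5 ⊗ 6) ⊕ (-5 ⊗ 2))) gives -5.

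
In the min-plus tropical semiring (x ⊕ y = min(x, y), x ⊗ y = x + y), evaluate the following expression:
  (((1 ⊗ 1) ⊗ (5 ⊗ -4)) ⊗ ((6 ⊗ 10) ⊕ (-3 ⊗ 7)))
(((1 ⊗ 1) ⊗ (5 ⊗ -4)) ⊗ ((6 ⊗ 10) ⊕ (-3 ⊗ 7))) = 7

Expand innermost to outermost. Recall ⊕ takes the minimum of its arguments and ⊗ takes their sum. Working out the expression (((1 ⊗ 1) ⊗ (5 ⊗ -4)) ⊗ ((6 ⊗ 10) ⊕ (-3 ⊗ 7))) gives 7.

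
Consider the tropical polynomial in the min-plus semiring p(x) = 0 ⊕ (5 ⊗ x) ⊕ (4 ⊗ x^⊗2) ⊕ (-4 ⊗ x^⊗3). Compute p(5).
p(5) = 0

A tropical monomial a ⊗ x^⊗i evaluates to a + i · x. Evaluating each term at x = 5:
  Term 0 contributes 0 + 0 · 5 = 0
  Term 1 contributes 5 + 1 · 5 = 10
  Term 2 contributes 4 + 2 · 5 = 14
  Term 3 contributes -4 + 3 · 5 = 11
p(5) = ⊕ of these = min[0, 10, 14, 11] = 0.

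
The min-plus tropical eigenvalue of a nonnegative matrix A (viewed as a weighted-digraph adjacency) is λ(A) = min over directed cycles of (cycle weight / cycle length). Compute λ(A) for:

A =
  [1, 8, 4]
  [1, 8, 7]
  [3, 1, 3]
λ(A) = 1

Enumerate directed cycles and compute their means (weight / length). Sample:
  cycle 0 → 0: weight = 1, length = 1, mean = 1/1 ≈ 1.000
  cycle 1 → 1: weight = 8, length = 1, mean = 8/1 ≈ 8.000
  cycle 2 → 2: weight = 3, length = 1, mean = 3/1 ≈ 3.000
  cycle 0 → 1 → 0: weight = 9, length = 2, mean = 9/2 ≈ 4.500
  cycle 0 → 2 → 0: weight = 7, length = 2, mean = 7/2 ≈ 3.500
  cycle 1 → 0 → 1: weight = 9, length = 2, mean = 9/2 ≈ 4.500
Minimum mean = 1.000, attained e.g. along the cycle 0 → 0 with weight 1 and length 1. So λ(A) = 1/1 = 1.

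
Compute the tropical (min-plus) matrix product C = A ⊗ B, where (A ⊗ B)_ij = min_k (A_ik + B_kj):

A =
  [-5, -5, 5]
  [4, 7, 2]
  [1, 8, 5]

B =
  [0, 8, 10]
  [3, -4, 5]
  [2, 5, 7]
A ⊗ B =
  [-5, -9, 0]
  [4, 3, 9]
  [1, 4, 11]

Apply the min-plus product entry-by-entry:
  C[0][0] = min over k of (A[0][0] + B[0][0] = -5 + 0 = -5, A[0][1] + B[1][0] = -5 + 3 = -2, A[0][2] + B[2][0] = 5 + 2 = 7) = -5 (attained at k = 0)
  C[0][1] = min over k of (A[0][0] + B[0][1] = -5 + 8 = 3, A[0][1] + B[1][1] = -5 + -4 = -9, A[0][2] + B[2][1] = 5 + 5 = 10) = -9 (attained at k = 1)
  C[0][2] = min over k of (A[0][0] + B[0][2] = -5 + 10 = 5, A[0][1] + B[1][2] = -5 + 5 = 0, A[0][2] + B[2][2] = 5 + 7 = 12) = 0 (attained at k = 1)
  C[1][0] = min over k of (A[1][0] + B[0][0] = 4 + 0 = 4, A[1][1] + B[1][0] = 7 + 3 = 10, A[1][2] + B[2][0] = 2 + 2 = 4) = 4 (attained at k = 0)
  C[1][1] = min over k of (A[1][0] + B[0][1] = 4 + 8 = 12, A[1][1] + B[1][1] = 7 + -4 = 3, A[1][2] + B[2][1] = 2 + 5 = 7) = 3 (attained at k = 1)
  C[1][2] = min over k of (A[1][0] + B[0][2] = 4 + 10 = 14, A[1][1] + B[1][2] = 7 + 5 = 12, A[1][2] + B[2][2] = 2 + 7 = 9) = 9 (attained at k = 2)
  C[2][0] = min over k of (A[2][0] + B[0][0] = 1 + 0 = 1, A[2][1] + B[1][0] = 8 + 3 = 11, A[2][2] + B[2][0] = 5 + 2 = 7) = 1 (attained at k = 0)
  C[2][1] = min over k of (A[2][0] + B[0][1] = 1 + 8 = 9, A[2][1] + B[1][1] = 8 + -4 = 4, A[2][2] + B[2][1] = 5 + 5 = 10) = 4 (attained at k = 1)
  C[2][2] = min over k of (A[2][0] + B[0][2] = 1 + 10 = 11, A[2][1] + B[1][2] = 8 + 5 = 13, A[2][2] + B[2][2] = 5 + 7 = 12) = 11 (attained at k = 0)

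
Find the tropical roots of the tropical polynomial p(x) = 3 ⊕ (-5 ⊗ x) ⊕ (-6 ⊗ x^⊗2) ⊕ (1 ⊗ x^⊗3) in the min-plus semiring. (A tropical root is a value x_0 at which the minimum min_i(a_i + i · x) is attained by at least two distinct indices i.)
Roots: {-7, 1, 8}

Each tropical root is a break point of the lower envelope of the lines y = a_i + i · x (there are 4 lines, with slopes 0, 1, ..., 3). Only the lines that attain the minimum somewhere contribute to roots; other lines are dominated. Here the surviving (envelope) indices are i = 3, i = 2, i = 1, i = 0.
Intersections between consecutive envelope lines give the roots: for adjacent envelope indices i < j the intersection is x = (a_i − a_j) / (j − i). Reading off the sorted break points: {-7, 1, 8}.
Verification: at each break x_0, at least two indices attain the minimum of min_i(a_i + i · x_0).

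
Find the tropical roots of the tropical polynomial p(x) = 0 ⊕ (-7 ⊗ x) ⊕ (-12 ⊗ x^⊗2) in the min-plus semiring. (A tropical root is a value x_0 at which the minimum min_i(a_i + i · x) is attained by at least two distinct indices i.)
Roots: {5, 7}

Each tropical root is a break point of the lower envelope of the lines y = a_i + i · x (there are 3 lines, with slopes 0, 1, ..., 2). Only the lines that attain the minimum somewhere contribute to roots; other lines are dominated. Here the surviving (envelope) indices are i = 2, i = 1, i = 0.
Intersections between consecutive envelope lines give the roots: for adjacent envelope indices i < j the intersection is x = (a_i − a_j) / (j − i). Reading off the sorted break points: {5, 7}.
Verification: at each break x_0, at least two indices attain the minimum of min_i(a_i + i · x_0).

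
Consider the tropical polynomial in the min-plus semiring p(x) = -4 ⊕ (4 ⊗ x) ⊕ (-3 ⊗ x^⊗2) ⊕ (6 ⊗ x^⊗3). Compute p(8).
p(8) = -4

A tropical monomial a ⊗ x^⊗i evaluates to a + i · x. Evaluating each term at x = 8:
  Term 0 contributes -4 + 0 · 8 = -4
  Term 1 contributes 4 + 1 · 8 = 12
  Term 2 contributes -3 + 2 · 8 = 13
  Term 3 contributes 6 + 3 · 8 = 30
p(8) = ⊕ of these = min[-4, 12, 13, 30] = -4.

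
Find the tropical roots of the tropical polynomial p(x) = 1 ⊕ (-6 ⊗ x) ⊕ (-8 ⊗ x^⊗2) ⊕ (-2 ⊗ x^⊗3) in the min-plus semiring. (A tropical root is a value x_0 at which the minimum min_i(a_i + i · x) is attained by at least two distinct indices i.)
Roots: {-6, 2, 7}

Each tropical root is a break point of the lower envelope of the lines y = a_i + i · x (there are 4 lines, with slopes 0, 1, ..., 3). Only the lines that attain the minimum somewhere contribute to roots; other lines are dominated. Here the surviving (envelope) indices are i = 3, i = 2, i = 1, i = 0.
Intersections between consecutive envelope lines give the roots: for adjacent envelope indices i < j the intersection is x = (a_i − a_j) / (j − i). Reading off the sorted break points: {-6, 2, 7}.
Verification: at each break x_0, at least two indices attain the minimum of min_i(a_i + i · x_0).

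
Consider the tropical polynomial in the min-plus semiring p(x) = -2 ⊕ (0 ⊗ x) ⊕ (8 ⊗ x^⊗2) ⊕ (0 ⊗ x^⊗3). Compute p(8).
p(8) = -2

A tropical monomial a ⊗ x^⊗i evaluates to a + i · x. Evaluating each term at x = 8:
  Term 0 contributes -2 + 0 · 8 = -2
  Term 1 contributes 0 + 1 · 8 = 8
  Term 2 contributes 8 + 2 · 8 = 24
  Term 3 contributes 0 + 3 · 8 = 24
p(8) = ⊕ of these = min[-2, 8, 24, 24] = -2.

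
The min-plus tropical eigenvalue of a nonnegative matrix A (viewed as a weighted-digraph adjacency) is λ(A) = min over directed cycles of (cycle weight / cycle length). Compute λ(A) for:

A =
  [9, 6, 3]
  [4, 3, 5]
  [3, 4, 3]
λ(A) = 3

Enumerate directed cycles and compute their means (weight / length). Sample:
  cycle 0 → 0: weight = 9, length = 1, mean = 9/1 ≈ 9.000
  cycle 1 → 1: weight = 3, length = 1, mean = 3/1 ≈ 3.000
  cycle 2 → 2: weight = 3, length = 1, mean = 3/1 ≈ 3.000
  cycle 0 → 1 → 0: weight = 10, length = 2, mean = 10/2 ≈ 5.000
  cycle 0 → 2 → 0: weight = 6, length = 2, mean = 6/2 ≈ 3.000
  cycle 1 → 0 → 1: weight = 10, length = 2, mean = 10/2 ≈ 5.000
Minimum mean = 3.000, attained e.g. along the cycle 1 → 1 with weight 3 and length 1. So λ(A) = 3/1 = 3.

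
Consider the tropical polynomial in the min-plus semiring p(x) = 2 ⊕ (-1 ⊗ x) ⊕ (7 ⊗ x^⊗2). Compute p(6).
p(6) = 2

A tropical monomial a ⊗ x^⊗i evaluates to a + i · x. Evaluating each term at x = 6:
  Term 0 contributes 2 + 0 · 6 = 2
  Term 1 contributes -1 + 1 · 6 = 5
  Term 2 contributes 7 + 2 · 6 = 19
p(6) = ⊕ of these = min[2, 5, 19] = 2.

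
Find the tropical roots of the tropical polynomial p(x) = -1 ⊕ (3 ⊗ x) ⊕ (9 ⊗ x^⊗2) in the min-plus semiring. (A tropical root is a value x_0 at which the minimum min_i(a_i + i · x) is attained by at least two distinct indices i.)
Roots: {-6, -4}

Each tropical root is a break point of the lower envelope of the lines y = a_i + i · x (there are 3 lines, with slopes 0, 1, ..., 2). Only the lines that attain the minimum somewhere contribute to roots; other lines are dominated. Here the surviving (envelope) indices are i = 2, i = 1, i = 0.
Intersections between consecutive envelope lines give the roots: for adjacent envelope indices i < j the intersection is x = (a_i − a_j) / (j − i). Reading off the sorted break points: {-6, -4}.
Verification: at each break x_0, at least two indices attain the minimum of min_i(a_i + i · x_0).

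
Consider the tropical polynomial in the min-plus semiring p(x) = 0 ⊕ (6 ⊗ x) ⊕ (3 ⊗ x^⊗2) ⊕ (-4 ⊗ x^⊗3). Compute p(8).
p(8) = 0

A tropical monomial a ⊗ x^⊗i evaluates to a + i · x. Evaluating each term at x = 8:
  Term 0 contributes 0 + 0 · 8 = 0
  Term 1 contributes 6 + 1 · 8 = 14
  Term 2 contributes 3 + 2 · 8 = 19
  Term 3 contributes -4 + 3 · 8 = 20
p(8) = ⊕ of these = min[0, 14, 19, 20] = 0.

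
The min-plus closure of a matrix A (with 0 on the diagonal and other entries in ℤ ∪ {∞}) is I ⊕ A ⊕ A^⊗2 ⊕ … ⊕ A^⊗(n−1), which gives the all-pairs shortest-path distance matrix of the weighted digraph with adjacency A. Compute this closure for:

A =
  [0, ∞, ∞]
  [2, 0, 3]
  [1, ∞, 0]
Closure =
  [0, ∞, ∞]
  [2, 0, 3]
  [1, ∞, 0]

This is the Floyd-Warshall all-pairs shortest-path computation. For each intermediate vertex k = 0, 1, …, 2, update dist[i][j] ← min(dist[i][j], dist[i][k] + dist[k][j]). The final matrix gives, for each (i, j), the minimum total weight of any directed path from i to j (possibly empty when i = j).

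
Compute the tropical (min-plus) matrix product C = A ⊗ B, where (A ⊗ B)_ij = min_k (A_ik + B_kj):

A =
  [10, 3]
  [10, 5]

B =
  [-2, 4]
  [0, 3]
A ⊗ B =
  [3, 6]
  [5, 8]

Apply the min-plus product entry-by-entry:
  C[0][0] = min over k of (A[0][0] + B[0][0] = 10 + -2 = 8, A[0][1] + B[1][0] = 3 + 0 = 3) = 3 (attained at k = 1)
  C[0][1] = min over k of (A[0][0] + B[0][1] = 10 + 4 = 14, A[0][1] + B[1][1] = 3 + 3 = 6) = 6 (attained at k = 1)
  C[1][0] = min over k of (A[1][0] + B[0][0] = 10 + -2 = 8, A[1][1] + B[1][0] = 5 + 0 = 5) = 5 (attained at k = 1)
  C[1][1] = min over k of (A[1][0] + B[0][1] = 10 + 4 = 14, A[1][1] + B[1][1] = 5 + 3 = 8) = 8 (attained at k = 1)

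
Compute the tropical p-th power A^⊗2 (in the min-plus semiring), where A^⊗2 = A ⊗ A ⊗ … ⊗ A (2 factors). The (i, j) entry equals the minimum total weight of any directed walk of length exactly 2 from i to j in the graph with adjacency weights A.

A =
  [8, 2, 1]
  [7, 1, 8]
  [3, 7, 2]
A^⊗2 =
  [4, 3, 3]
  [8, 2, 8]
  [5, 5, 4]

Each entry (A^⊗2)_ij equals the minimum over all length-2 walks i = v_0 → v_1 → … → v_2 = j of Σ_t A[v_t][v_{t+1}]. For example, for (i, j) = (0, 2) we minimise over 3 possible intermediate vertex sequences; the minimum is 3, attained along the walk 0 → 2 → 2.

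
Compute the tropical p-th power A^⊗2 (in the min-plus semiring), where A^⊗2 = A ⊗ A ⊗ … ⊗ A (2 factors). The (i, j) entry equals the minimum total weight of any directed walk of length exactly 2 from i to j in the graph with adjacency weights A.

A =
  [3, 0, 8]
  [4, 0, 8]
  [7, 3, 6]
A^⊗2 =
  [4, 0, 8]
  [4, 0, 8]
  [7, 3, 11]

Each entry (A^⊗2)_ij equals the minimum over all length-2 walks i = v_0 → v_1 → … → v_2 = j of Σ_t A[v_t][v_{t+1}]. For example, for (i, j) = (0, 2) we minimise over 3 possible intermediate vertex sequences; the minimum is 8, attained along the walk 0 → 1 → 2.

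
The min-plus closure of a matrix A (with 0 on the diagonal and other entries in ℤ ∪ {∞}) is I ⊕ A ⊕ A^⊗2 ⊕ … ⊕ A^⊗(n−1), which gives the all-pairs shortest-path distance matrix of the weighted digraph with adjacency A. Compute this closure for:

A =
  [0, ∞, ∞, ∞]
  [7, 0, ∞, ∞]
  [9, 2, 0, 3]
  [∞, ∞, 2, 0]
Closure =
  [0, ∞, ∞, ∞]
  [7, 0, ∞, ∞]
  [9, 2, 0, 3]
  [11, 4, 2, 0]

This is the Floyd-Warshall all-pairs shortest-path computation. For each intermediate vertex k = 0, 1, …, 3, update dist[i][j] ← min(dist[i][j], dist[i][k] + dist[k][j]). The final matrix gives, for each (i, j), the minimum total weight of any directed path from i to j (possibly empty when i = j).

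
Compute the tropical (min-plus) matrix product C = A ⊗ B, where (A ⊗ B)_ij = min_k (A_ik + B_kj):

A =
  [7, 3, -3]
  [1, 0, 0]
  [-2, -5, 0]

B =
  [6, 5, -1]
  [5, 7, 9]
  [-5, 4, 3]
A ⊗ B =
  [-8, 1, 0]
  [-5, 4, 0]
  [-5, 2, -3]

Apply the min-plus product entry-by-entry:
  C[0][0] = min over k of (A[0][0] + B[0][0] = 7 + 6 = 13, A[0][1] + B[1][0] = 3 + 5 = 8, A[0][2] + B[2][0] = -3 + -5 = -8) = -8 (attained at k = 2)
  C[0][1] = min over k of (A[0][0] + B[0][1] = 7 + 5 = 12, A[0][1] + B[1][1] = 3 + 7 = 10, A[0][2] + B[2][1] = -3 + 4 = 1) = 1 (attained at k = 2)
  C[0][2] = min over k of (A[0][0] + B[0][2] = 7 + -1 = 6, A[0][1] + B[1][2] = 3 + 9 = 12, A[0][2] + B[2][2] = -3 + 3 = 0) = 0 (attained at k = 2)
  C[1][0] = min over k of (A[1][0] + B[0][0] = 1 + 6 = 7, A[1][1] + B[1][0] = 0 + 5 = 5, A[1][2] + B[2][0] = 0 + -5 = -5) = -5 (attained at k = 2)
  C[1][1] = min over k of (A[1][0] + B[0][1] = 1 + 5 = 6, A[1][1] + B[1][1] = 0 + 7 = 7, A[1][2] + B[2][1] = 0 + 4 = 4) = 4 (attained at k = 2)
  C[1][2] = min over k of (A[1][0] + B[0][2] = 1 + -1 = 0, A[1][1] + B[1][2] = 0 + 9 = 9, A[1][2] + B[2][2] = 0 + 3 = 3) = 0 (attained at k = 0)
  C[2][0] = min over k of (A[2][0] + B[0][0] = -2 + 6 = 4, A[2][1] + B[1][0] = -5 + 5 = 0, A[2][2] + B[2][0] = 0 + -5 = -5) = -5 (attained at k = 2)
  C[2][1] = min over k of (A[2][0] + B[0][1] = -2 + 5 = 3, A[2][1] + B[1][1] = -5 + 7 = 2, A[2][2] + B[2][1] = 0 + 4 = 4) = 2 (attained at k = 1)
  C[2][2] = min over k of (A[2][0] + B[0][2] = -2 + -1 = -3, A[2][1] + B[1][2] = -5 + 9 = 4, A[2][2] + B[2][2] = 0 + 3 = 3) = -3 (attained at k = 0)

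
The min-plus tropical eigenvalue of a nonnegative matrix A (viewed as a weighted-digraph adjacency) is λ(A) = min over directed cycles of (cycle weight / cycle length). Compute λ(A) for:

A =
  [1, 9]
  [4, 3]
λ(A) = 1

Enumerate directed cycles and compute their means (weight / length). Sample:
  cycle 0 → 0: weight = 1, length = 1, mean = 1/1 ≈ 1.000
  cycle 1 → 1: weight = 3, length = 1, mean = 3/1 ≈ 3.000
  cycle 0 → 1 → 0: weight = 13, length = 2, mean = 13/2 ≈ 6.500
  cycle 1 → 0 → 1: weight = 13, length = 2, mean = 13/2 ≈ 6.500
Minimum mean = 1.000, attained e.g. along the cycle 0 → 0 with weight 1 and length 1. So λ(A) = 1/1 = 1.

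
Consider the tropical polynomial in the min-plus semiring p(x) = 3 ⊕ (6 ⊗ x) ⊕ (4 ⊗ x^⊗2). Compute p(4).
p(4) = 3

A tropical monomial a ⊗ x^⊗i evaluates to a + i · x. Evaluating each term at x = 4:
  Term 0 contributes 3 + 0 · 4 = 3
  Term 1 contributes 6 + 1 · 4 = 10
  Term 2 contributes 4 + 2 · 4 = 12
p(4) = ⊕ of these = min[3, 10, 12] = 3.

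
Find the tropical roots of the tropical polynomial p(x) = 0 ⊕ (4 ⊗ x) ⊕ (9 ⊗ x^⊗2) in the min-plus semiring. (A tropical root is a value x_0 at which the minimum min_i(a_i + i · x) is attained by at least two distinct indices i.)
Roots: {-5, -4}

Each tropical root is a break point of the lower envelope of the lines y = a_i + i · x (there are 3 lines, with slopes 0, 1, ..., 2). Only the lines that attain the minimum somewhere contribute to roots; other lines are dominated. Here the surviving (envelope) indices are i = 2, i = 1, i = 0.
Intersections between consecutive envelope lines give the roots: for adjacent envelope indices i < j the intersection is x = (a_i − a_j) / (j − i). Reading off the sorted break points: {-5, -4}.
Verification: at each break x_0, at least two indices attain the minimum of min_i(a_i + i · x_0).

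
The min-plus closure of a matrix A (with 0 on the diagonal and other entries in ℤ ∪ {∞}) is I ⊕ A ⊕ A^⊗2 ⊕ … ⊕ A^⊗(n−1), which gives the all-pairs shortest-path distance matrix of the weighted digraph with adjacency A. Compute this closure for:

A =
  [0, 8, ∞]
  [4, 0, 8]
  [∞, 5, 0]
Closure =
  [0, 8, 16]
  [4, 0, 8]
  [9, 5, 0]

This is the Floyd-Warshall all-pairs shortest-path computation. For each intermediate vertex k = 0, 1, …, 2, update dist[i][j] ← min(dist[i][j], dist[i][k] + dist[k][j]). The final matrix gives, for each (i, j), the minimum total weight of any directed path from i to j (possibly empty when i = j).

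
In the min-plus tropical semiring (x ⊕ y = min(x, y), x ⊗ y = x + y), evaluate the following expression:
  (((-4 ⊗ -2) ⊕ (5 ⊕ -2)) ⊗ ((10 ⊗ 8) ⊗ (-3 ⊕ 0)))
(((-4 ⊗ -2) ⊕ (5 ⊕ -2)) ⊗ ((10 ⊗ 8) ⊗ (-3 ⊕ 0))) = 9

Expand innermost to outermost. Recall ⊕ takes the minimum of its arguments and ⊗ takes their sum. Working out the expression (((-4 ⊗ -2) ⊕ (5 ⊕ -2)) ⊗ ((10 ⊗ 8) ⊗ (-3 ⊕ 0))) gives 9.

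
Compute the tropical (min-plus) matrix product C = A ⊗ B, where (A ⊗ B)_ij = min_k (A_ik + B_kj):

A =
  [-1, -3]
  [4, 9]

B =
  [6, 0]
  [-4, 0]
A ⊗ B =
  [-7, -3]
  [5, 4]

Apply the min-plus product entry-by-entry:
  C[0][0] = min over k of (A[0][0] + B[0][0] = -1 + 6 = 5, A[0][1] + B[1][0] = -3 + -4 = -7) = -7 (attained at k = 1)
  C[0][1] = min over k of (A[0][0] + B[0][1] = -1 + 0 = -1, A[0][1] + B[1][1] = -3 + 0 = -3) = -3 (attained at k = 1)
  C[1][0] = min over k of (A[1][0] + B[0][0] = 4 + 6 = 10, A[1][1] + B[1][0] = 9 + -4 = 5) = 5 (attained at k = 1)
  C[1][1] = min over k of (A[1][0] + B[0][1] = 4 + 0 = 4, A[1][1] + B[1][1] = 9 + 0 = 9) = 4 (attained at k = 0)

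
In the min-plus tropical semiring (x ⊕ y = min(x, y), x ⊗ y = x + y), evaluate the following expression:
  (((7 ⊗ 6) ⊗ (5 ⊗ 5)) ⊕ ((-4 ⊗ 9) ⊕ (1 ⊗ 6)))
(((7 ⊗ 6) ⊗ (5 ⊗ 5)) ⊕ ((-4 ⊗ 9) ⊕ (1 ⊗ 6))) = 5

Expand innermost to outermost. Recall ⊕ takes the minimum of its arguments and ⊗ takes their sum. Working out the expression (((7 ⊗ 6) ⊗ (5 ⊗ 5)) ⊕ ((-4 ⊗ 9) ⊕ (1 ⊗ 6))) gives 5.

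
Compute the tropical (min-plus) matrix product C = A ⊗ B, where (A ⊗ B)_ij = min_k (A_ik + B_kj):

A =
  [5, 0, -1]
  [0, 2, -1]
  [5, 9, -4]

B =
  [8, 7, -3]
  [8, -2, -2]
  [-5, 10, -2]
A ⊗ B =
  [-6, -2, -3]
  [-6, 0, -3]
  [-9, 6, -6]

Apply the min-plus product entry-by-entry:
  C[0][0] = min over k of (A[0][0] + B[0][0] = 5 + 8 = 13, A[0][1] + B[1][0] = 0 + 8 = 8, A[0][2] + B[2][0] = -1 + -5 = -6) = -6 (attained at k = 2)
  C[0][1] = min over k of (A[0][0] + B[0][1] = 5 + 7 = 12, A[0][1] + B[1][1] = 0 + -2 = -2, A[0][2] + B[2][1] = -1 + 10 = 9) = -2 (attained at k = 1)
  C[0][2] = min over k of (A[0][0] + B[0][2] = 5 + -3 = 2, A[0][1] + B[1][2] = 0 + -2 = -2, A[0][2] + B[2][2] = -1 + -2 = -3) = -3 (attained at k = 2)
  C[1][0] = min over k of (A[1][0] + B[0][0] = 0 + 8 = 8, A[1][1] + B[1][0] = 2 + 8 = 10, A[1][2] + B[2][0] = -1 + -5 = -6) = -6 (attained at k = 2)
  C[1][1] = min over k of (A[1][0] + B[0][1] = 0 + 7 = 7, A[1][1] + B[1][1] = 2 + -2 = 0, A[1][2] + B[2][1] = -1 + 10 = 9) = 0 (attained at k = 1)
  C[1][2] = min over k of (A[1][0] + B[0][2] = 0 + -3 = -3, A[1][1] + B[1][2] = 2 + -2 = 0, A[1][2] + B[2][2] = -1 + -2 = -3) = -3 (attained at k = 0)
  C[2][0] = min over k of (A[2][0] + B[0][0] = 5 + 8 = 13, A[2][1] + B[1][0] = 9 + 8 = 17, A[2][2] + B[2][0] = -4 + -5 = -9) = -9 (attained at k = 2)
  C[2][1] = min over k of (A[2][0] + B[0][1] = 5 + 7 = 12, A[2][1] + B[1][1] = 9 + -2 = 7, A[2][2] + B[2][1] = -4 + 10 = 6) = 6 (attained at k = 2)
  C[2][2] = min over k of (A[2][0] + B[0][2] = 5 + -3 = 2, A[2][1] + B[1][2] = 9 + -2 = 7, A[2][2] + B[2][2] = -4 + -2 = -6) = -6 (attained at k = 2)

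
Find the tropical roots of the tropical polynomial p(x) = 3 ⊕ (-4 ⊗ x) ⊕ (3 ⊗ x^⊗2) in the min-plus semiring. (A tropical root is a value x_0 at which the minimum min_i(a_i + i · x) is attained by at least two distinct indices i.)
Roots: {-7, 7}

Each tropical root is a break point of the lower envelope of the lines y = a_i + i · x (there are 3 lines, with slopes 0, 1, ..., 2). Only the lines that attain the minimum somewhere contribute to roots; other lines are dominated. Here the surviving (envelope) indices are i = 2, i = 1, i = 0.
Intersections between consecutive envelope lines give the roots: for adjacent envelope indices i < j the intersection is x = (a_i − a_j) / (j − i). Reading off the sorted break points: {-7, 7}.
Verification: at each break x_0, at least two indices attain the minimum of min_i(a_i + i · x_0).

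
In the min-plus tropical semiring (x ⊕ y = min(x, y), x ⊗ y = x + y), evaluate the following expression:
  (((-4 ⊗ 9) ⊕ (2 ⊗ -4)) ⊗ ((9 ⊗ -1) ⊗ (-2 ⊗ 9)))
(((-4 ⊗ 9) ⊕ (2 ⊗ -4)) ⊗ ((9 ⊗ -1) ⊗ (-2 ⊗ 9))) = 13

Expand innermost to outermost. Recall ⊕ takes the minimum of its arguments and ⊗ takes their sum. Working out the expression (((-4 ⊗ 9) ⊕ (2 ⊗ -4)) ⊗ ((9 ⊗ -1) ⊗ (-2 ⊗ 9))) gives 13.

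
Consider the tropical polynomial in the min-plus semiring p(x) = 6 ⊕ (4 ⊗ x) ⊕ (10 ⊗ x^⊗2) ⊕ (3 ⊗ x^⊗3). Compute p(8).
p(8) = 6

A tropical monomial a ⊗ x^⊗i evaluates to a + i · x. Evaluating each term at x = 8:
  Term 0 contributes 6 + 0 · 8 = 6
  Term 1 contributes 4 + 1 · 8 = 12
  Term 2 contributes 10 + 2 · 8 = 26
  Term 3 contributes 3 + 3 · 8 = 27
p(8) = ⊕ of these = min[6, 12, 26, 27] = 6.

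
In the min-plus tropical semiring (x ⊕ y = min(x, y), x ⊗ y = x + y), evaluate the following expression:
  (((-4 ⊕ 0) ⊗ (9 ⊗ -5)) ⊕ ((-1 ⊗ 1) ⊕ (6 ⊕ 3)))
(((-4 ⊕ 0) ⊗ (9 ⊗ -5)) ⊕ ((-1 ⊗ 1) ⊕ (6 ⊕ 3))) = 0

Expand innermost to outermost. Recall ⊕ takes the minimum of its arguments and ⊗ takes their sum. Working out the expression (((-4 ⊕ 0) ⊗ (9 ⊗ -5)) ⊕ ((-1 ⊗ 1) ⊕ (6 ⊕ 3))) gives 0.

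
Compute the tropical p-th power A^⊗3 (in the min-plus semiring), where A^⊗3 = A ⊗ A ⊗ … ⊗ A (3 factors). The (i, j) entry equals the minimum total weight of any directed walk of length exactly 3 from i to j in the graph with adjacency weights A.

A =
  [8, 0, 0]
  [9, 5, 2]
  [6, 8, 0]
A^⊗3 =
  [6, 6, 0]
  [8, 8, 2]
  [6, 6, 0]

Each entry (A^⊗3)_ij equals the minimum over all length-3 walks i = v_0 → v_1 → … → v_3 = j of Σ_t A[v_t][v_{t+1}]. For example, for (i, j) = (0, 2) we minimise over 9 possible intermediate vertex sequences; the minimum is 0, attained along the walk 0 → 2 → 2 → 2.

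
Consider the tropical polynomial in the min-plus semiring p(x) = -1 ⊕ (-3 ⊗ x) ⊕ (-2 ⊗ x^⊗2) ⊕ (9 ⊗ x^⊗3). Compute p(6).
p(6) = -1

A tropical monomial a ⊗ x^⊗i evaluates to a + i · x. Evaluating each term at x = 6:
  Term 0 contributes -1 + 0 · 6 = -1
  Term 1 contributes -3 + 1 · 6 = 3
  Term 2 contributes -2 + 2 · 6 = 10
  Term 3 contributes 9 + 3 · 6 = 27
p(6) = ⊕ of these = min[-1, 3, 10, 27] = -1.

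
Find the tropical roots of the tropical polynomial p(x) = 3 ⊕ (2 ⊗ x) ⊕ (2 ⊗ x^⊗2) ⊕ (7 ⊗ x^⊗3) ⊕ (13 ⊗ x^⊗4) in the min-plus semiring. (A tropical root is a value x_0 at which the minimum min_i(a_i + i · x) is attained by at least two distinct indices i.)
Roots: {-6, -5, 0, 1}

Each tropical root is a break point of the lower envelope of the lines y = a_i + i · x (there are 5 lines, with slopes 0, 1, ..., 4). Only the lines that attain the minimum somewhere contribute to roots; other lines are dominated. Here the surviving (envelope) indices are i = 4, i = 3, i = 2, i = 1, i = 0.
Intersections between consecutive envelope lines give the roots: for adjacent envelope indices i < j the intersection is x = (a_i − a_j) / (j − i). Reading off the sorted break points: {-6, -5, 0, 1}.
Verification: at each break x_0, at least two indices attain the minimum of min_i(a_i + i · x_0).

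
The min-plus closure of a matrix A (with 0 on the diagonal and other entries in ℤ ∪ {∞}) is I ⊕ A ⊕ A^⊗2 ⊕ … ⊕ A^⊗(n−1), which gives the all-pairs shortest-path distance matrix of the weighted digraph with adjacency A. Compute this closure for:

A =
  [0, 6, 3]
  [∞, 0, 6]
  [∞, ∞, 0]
Closure =
  [0, 6, 3]
  [∞, 0, 6]
  [∞, ∞, 0]

This is the Floyd-Warshall all-pairs shortest-path computation. For each intermediate vertex k = 0, 1, …, 2, update dist[i][j] ← min(dist[i][j], dist[i][k] + dist[k][j]). The final matrix gives, for each (i, j), the minimum total weight of any directed path from i to j (possibly empty when i = j).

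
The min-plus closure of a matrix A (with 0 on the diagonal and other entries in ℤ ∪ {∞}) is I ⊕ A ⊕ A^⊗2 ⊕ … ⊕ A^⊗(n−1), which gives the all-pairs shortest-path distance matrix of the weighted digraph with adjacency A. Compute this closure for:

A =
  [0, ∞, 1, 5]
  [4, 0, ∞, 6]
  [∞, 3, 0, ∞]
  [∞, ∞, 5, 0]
Closure =
  [0, 4, 1, 5]
  [4, 0, 5, 6]
  [7, 3, 0, 9]
  [12, 8, 5, 0]

This is the Floyd-Warshall all-pairs shortest-path computation. For each intermediate vertex k = 0, 1, …, 3, update dist[i][j] ← min(dist[i][j], dist[i][k] + dist[k][j]). The final matrix gives, for each (i, j), the minimum total weight of any directed path from i to j (possibly empty when i = j).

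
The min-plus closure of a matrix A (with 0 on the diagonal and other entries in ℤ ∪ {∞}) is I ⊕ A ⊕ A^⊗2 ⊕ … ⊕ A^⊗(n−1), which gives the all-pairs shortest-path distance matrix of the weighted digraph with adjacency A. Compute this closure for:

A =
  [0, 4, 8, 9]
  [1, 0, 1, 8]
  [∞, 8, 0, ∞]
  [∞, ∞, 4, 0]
Closure =
  [0, 4, 5, 9]
  [1, 0, 1, 8]
  [9, 8, 0, 16]
  [13, 12, 4, 0]

This is the Floyd-Warshall all-pairs shortest-path computation. For each intermediate vertex k = 0, 1, …, 3, update dist[i][j] ← min(dist[i][j], dist[i][k] + dist[k][j]). The final matrix gives, for each (i, j), the minimum total weight of any directed path from i to j (possibly empty when i = j).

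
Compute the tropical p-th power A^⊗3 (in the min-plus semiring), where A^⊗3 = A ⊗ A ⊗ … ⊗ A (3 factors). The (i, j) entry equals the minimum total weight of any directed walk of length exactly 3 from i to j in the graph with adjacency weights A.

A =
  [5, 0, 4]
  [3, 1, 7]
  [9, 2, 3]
A^⊗3 =
  [4, 2, 7]
  [5, 3, 8]
  [6, 4, 9]

Each entry (A^⊗3)_ij equals the minimum over all length-3 walks i = v_0 → v_1 → … → v_3 = j of Σ_t A[v_t][v_{t+1}]. For example, for (i, j) = (0, 2) we minimise over 9 possible intermediate vertex sequences; the minimum is 7, attained along the walk 0 → 1 → 0 → 2.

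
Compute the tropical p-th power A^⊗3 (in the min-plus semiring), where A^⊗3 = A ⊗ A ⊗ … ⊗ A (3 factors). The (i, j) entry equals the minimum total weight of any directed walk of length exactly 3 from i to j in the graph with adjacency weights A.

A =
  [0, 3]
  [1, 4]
A^⊗3 =
  [0, 3]
  [1, 4]

Each entry (A^⊗3)_ij equals the minimum over all length-3 walks i = v_0 → v_1 → … → v_3 = j of Σ_t A[v_t][v_{t+1}]. For example, for (i, j) = (0, 1) we minimise over 4 possible intermediate vertex sequences; the minimum is 3, attained along the walk 0 → 0 → 0 → 1.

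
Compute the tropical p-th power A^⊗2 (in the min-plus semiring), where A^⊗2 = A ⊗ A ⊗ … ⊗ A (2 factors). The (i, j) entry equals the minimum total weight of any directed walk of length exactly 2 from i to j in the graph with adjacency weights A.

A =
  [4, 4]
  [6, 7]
A^⊗2 =
  [8, 8]
  [10, 10]

Each entry (A^⊗2)_ij equals the minimum over all length-2 walks i = v_0 → v_1 → … → v_2 = j of Σ_t A[v_t][v_{t+1}]. For example, for (i, j) = (0, 1) we minimise over 2 possible intermediate vertex sequences; the minimum is 8, attained along the walk 0 → 0 → 1.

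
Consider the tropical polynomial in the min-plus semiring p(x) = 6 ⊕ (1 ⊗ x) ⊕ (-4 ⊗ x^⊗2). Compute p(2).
p(2) = 0

A tropical monomial a ⊗ x^⊗i evaluates to a + i · x. Evaluating each term at x = 2:
  Term 0 contributes 6 + 0 · 2 = 6
  Term 1 contributes 1 + 1 · 2 = 3
  Term 2 contributes -4 + 2 · 2 = 0
p(2) = ⊕ of these = min[6, 3, 0] = 0.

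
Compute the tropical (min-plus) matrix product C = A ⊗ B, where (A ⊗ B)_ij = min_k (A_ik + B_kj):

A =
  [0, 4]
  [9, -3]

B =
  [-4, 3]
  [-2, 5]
A ⊗ B =
  [-4, 3]
  [-5, 2]

Apply the min-plus product entry-by-entry:
  C[0][0] = min over k of (A[0][0] + B[0][0] = 0 + -4 = -4, A[0][1] + B[1][0] = 4 + -2 = 2) = -4 (attained at k = 0)
  C[0][1] = min over k of (A[0][0] + B[0][1] = 0 + 3 = 3, A[0][1] + B[1][1] = 4 + 5 = 9) = 3 (attained at k = 0)
  C[1][0] = min over k of (A[1][0] + B[0][0] = 9 + -4 = 5, A[1][1] + B[1][0] = -3 + -2 = -5) = -5 (attained at k = 1)
  C[1][1] = min over k of (A[1][0] + B[0][1] = 9 + 3 = 12, A[1][1] + B[1][1] = -3 + 5 = 2) = 2 (attained at k = 1)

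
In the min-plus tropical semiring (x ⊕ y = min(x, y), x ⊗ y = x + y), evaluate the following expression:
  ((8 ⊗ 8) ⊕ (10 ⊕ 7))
((8 ⊗ 8) ⊕ (10 ⊕ 7)) = 7

Expand innermost to outermost. Recall ⊕ takes the minimum of its arguments and ⊗ takes their sum. Working out the expression ((8 ⊗ 8) ⊕ (10 ⊕ 7)) gives 7.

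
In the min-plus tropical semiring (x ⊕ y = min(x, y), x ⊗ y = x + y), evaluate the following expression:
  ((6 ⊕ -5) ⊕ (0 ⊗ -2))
((6 ⊕ -5) ⊕ (0 ⊗ -2)) = -5

Expand innermost to outermost. Recall ⊕ takes the minimum of its arguments and ⊗ takes their sum. Working out the expression ((6 ⊕ -5) ⊕ (0 ⊗ -2)) gives -5.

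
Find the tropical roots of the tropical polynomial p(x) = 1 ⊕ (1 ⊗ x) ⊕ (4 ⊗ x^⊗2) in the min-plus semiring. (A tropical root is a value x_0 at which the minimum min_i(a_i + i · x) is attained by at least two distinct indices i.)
Roots: {-3, 0}

Each tropical root is a break point of the lower envelope of the lines y = a_i + i · x (there are 3 lines, with slopes 0, 1, ..., 2). Only the lines that attain the minimum somewhere contribute to roots; other lines are dominated. Here the surviving (envelope) indices are i = 2, i = 1, i = 0.
Intersections between consecutive envelope lines give the roots: for adjacent envelope indices i < j the intersection is x = (a_i − a_j) / (j − i). Reading off the sorted break points: {-3, 0}.
Verification: at each break x_0, at least two indices attain the minimum of min_i(a_i + i · x_0).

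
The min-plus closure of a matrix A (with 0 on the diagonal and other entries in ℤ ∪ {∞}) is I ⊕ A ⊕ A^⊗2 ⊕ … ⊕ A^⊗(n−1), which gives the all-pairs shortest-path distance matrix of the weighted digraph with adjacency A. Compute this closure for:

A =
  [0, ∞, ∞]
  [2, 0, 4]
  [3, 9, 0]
Closure =
  [0, ∞, ∞]
  [2, 0, 4]
  [3, 9, 0]

This is the Floyd-Warshall all-pairs shortest-path computation. For each intermediate vertex k = 0, 1, …, 2, update dist[i][j] ← min(dist[i][j], dist[i][k] + dist[k][j]). The final matrix gives, for each (i, j), the minimum total weight of any directed path from i to j (possibly empty when i = j).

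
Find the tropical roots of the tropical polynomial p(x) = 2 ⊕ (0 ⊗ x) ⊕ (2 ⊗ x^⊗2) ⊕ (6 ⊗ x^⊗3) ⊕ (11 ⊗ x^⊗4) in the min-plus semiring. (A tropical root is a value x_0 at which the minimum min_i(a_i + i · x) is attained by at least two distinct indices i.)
Roots: {-5, -4, -2, 2}

Each tropical root is a break point of the lower envelope of the lines y = a_i + i · x (there are 5 lines, with slopes 0, 1, ..., 4). Only the lines that attain the minimum somewhere contribute to roots; other lines are dominated. Here the surviving (envelope) indices are i = 4, i = 3, i = 2, i = 1, i = 0.
Intersections between consecutive envelope lines give the roots: for adjacent envelope indices i < j the intersection is x = (a_i − a_j) / (j − i). Reading off the sorted break points: {-5, -4, -2, 2}.
Verification: at each break x_0, at least two indices attain the minimum of min_i(a_i + i · x_0).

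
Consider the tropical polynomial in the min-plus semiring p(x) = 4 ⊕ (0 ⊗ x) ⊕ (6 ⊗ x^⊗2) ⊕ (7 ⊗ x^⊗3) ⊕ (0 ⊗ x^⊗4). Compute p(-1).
p(-1) = -4

A tropical monomial a ⊗ x^⊗i evaluates to a + i · x. Evaluating each term at x = -1:
  Term 0 contributes 4 + 0 · -1 = 4
  Term 1 contributes 0 + 1 · -1 = -1
  Term 2 contributes 6 + 2 · -1 = 4
  Term 3 contributes 7 + 3 · -1 = 4
  Term 4 contributes 0 + 4 · -1 = -4
p(-1) = ⊕ of these = min[4, -1, 4, 4, -4] = -4.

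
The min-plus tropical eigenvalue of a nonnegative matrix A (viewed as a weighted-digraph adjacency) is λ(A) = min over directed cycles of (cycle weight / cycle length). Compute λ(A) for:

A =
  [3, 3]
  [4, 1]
λ(A) = 1

Enumerate directed cycles and compute their means (weight / length). Sample:
  cycle 0 → 0: weight = 3, length = 1, mean = 3/1 ≈ 3.000
  cycle 1 → 1: weight = 1, length = 1, mean = 1/1 ≈ 1.000
  cycle 0 → 1 → 0: weight = 7, length = 2, mean = 7/2 ≈ 3.500
  cycle 1 → 0 → 1: weight = 7, length = 2, mean = 7/2 ≈ 3.500
Minimum mean = 1.000, attained e.g. along the cycle 1 → 1 with weight 1 and length 1. So λ(A) = 1/1 = 1.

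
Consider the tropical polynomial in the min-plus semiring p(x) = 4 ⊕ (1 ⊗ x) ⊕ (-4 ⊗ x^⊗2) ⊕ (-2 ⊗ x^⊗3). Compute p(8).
p(8) = 4

A tropical monomial a ⊗ x^⊗i evaluates to a + i · x. Evaluating each term at x = 8:
  Term 0 contributes 4 + 0 · 8 = 4
  Term 1 contributes 1 + 1 · 8 = 9
  Term 2 contributes -4 + 2 · 8 = 12
  Term 3 contributes -2 + 3 · 8 = 22
p(8) = ⊕ of these = min[4, 9, 12, 22] = 4.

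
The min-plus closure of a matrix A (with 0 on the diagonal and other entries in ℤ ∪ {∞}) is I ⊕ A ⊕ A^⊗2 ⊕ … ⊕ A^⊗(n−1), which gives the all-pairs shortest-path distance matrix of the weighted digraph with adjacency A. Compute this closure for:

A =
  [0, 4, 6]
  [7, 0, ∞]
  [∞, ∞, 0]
Closure =
  [0, 4, 6]
  [7, 0, 13]
  [∞, ∞, 0]

This is the Floyd-Warshall all-pairs shortest-path computation. For each intermediate vertex k = 0, 1, …, 2, update dist[i][j] ← min(dist[i][j], dist[i][k] + dist[k][j]). The final matrix gives, for each (i, j), the minimum total weight of any directed path from i to j (possibly empty when i = j).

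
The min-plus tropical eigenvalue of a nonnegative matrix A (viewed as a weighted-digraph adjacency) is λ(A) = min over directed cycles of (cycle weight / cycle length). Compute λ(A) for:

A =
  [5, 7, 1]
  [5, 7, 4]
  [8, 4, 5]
λ(A) = 10/3

Enumerate directed cycles and compute their means (weight / length). Sample:
  cycle 0 → 0: weight = 5, length = 1, mean = 5/1 ≈ 5.000
  cycle 1 → 1: weight = 7, length = 1, mean = 7/1 ≈ 7.000
  cycle 2 → 2: weight = 5, length = 1, mean = 5/1 ≈ 5.000
  cycle 0 → 1 → 0: weight = 12, length = 2, mean = 12/2 ≈ 6.000
  cycle 0 → 2 → 0: weight = 9, length = 2, mean = 9/2 ≈ 4.500
  cycle 1 → 0 → 1: weight = 12, length = 2, mean = 12/2 ≈ 6.000
Minimum mean = 3.333, attained e.g. along the cycle 0 → 2 → 1 → 0 with weight 10 and length 3. So λ(A) = 10/3 = 10/3.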